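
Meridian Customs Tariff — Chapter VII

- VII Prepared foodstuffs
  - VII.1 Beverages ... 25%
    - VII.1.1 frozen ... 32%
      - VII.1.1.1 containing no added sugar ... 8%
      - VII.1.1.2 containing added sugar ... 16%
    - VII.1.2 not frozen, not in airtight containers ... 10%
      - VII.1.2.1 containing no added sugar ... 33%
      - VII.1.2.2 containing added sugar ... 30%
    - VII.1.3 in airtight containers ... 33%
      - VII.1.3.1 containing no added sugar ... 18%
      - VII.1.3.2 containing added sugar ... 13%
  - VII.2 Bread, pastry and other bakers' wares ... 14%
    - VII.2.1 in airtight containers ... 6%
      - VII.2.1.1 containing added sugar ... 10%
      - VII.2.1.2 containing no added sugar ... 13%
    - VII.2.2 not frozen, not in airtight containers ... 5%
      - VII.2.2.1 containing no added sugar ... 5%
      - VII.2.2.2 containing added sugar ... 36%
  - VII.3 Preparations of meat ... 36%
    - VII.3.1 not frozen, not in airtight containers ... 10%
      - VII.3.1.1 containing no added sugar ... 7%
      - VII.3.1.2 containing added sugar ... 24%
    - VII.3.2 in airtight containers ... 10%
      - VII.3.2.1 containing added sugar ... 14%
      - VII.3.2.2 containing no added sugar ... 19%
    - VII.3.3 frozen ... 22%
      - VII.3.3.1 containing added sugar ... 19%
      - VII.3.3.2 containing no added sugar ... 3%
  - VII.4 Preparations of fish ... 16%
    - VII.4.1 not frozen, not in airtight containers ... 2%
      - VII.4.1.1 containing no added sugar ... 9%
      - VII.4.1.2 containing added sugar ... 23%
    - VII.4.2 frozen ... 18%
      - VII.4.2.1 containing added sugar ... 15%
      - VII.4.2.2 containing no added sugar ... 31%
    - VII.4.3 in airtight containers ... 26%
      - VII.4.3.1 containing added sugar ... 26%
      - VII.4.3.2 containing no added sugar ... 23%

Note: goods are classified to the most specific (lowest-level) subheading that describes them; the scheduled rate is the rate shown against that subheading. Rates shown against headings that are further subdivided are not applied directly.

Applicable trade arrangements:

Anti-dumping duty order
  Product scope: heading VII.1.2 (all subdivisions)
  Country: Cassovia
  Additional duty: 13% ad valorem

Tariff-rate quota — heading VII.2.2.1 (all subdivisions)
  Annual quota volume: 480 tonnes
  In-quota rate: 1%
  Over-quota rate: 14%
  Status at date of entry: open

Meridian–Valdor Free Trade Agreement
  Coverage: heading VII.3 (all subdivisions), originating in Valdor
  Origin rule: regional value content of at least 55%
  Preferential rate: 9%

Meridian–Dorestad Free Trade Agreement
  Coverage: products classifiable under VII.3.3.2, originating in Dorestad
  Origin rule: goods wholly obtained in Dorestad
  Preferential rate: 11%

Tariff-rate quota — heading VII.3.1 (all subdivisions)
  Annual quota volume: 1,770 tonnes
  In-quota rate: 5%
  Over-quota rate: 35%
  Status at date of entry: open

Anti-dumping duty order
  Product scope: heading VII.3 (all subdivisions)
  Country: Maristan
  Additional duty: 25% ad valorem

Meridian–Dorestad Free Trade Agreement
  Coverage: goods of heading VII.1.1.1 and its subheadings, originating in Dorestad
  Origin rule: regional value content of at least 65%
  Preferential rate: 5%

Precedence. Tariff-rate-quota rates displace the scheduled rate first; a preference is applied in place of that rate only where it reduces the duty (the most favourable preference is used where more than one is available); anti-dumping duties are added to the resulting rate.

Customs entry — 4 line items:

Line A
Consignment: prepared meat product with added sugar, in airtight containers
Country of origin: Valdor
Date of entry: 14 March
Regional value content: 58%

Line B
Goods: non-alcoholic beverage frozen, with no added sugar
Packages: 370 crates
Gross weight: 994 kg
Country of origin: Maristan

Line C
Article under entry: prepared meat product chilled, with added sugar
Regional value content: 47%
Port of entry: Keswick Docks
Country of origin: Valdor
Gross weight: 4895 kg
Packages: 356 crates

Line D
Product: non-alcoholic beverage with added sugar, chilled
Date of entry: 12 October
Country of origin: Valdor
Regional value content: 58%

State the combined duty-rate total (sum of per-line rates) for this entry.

52%

Line A: prepared meat product → VII.3; in airtight containers → VII.3.2; with added sugar → VII.3.2.1. Scheduled 14%. Valdor agreement on VII.3: RVC ≥ 55% → 9% available; preferential 9%. → 9%.
Line B: non-alcoholic beverage → VII.1; frozen → VII.1.1; with no added sugar → VII.1.1.1. Scheduled 8%. No special measure applies. → 8%.
Line C: prepared meat product → VII.3; chilled → VII.3.1; with added sugar → VII.3.1.2. Scheduled 24%. quota on VII.3.1 open → in-quota 5%; Valdor agreement on VII.3: RVC < 55%. → 5%.
Line D: non-alcoholic beverage → VII.1; chilled → VII.1.2; with added sugar → VII.1.2.2. Scheduled 30%. Valdor agreement on VII.3: VII.1.2.2 not covered. → 30%.
Sum: 9% + 8% + 5% + 30% = 52%.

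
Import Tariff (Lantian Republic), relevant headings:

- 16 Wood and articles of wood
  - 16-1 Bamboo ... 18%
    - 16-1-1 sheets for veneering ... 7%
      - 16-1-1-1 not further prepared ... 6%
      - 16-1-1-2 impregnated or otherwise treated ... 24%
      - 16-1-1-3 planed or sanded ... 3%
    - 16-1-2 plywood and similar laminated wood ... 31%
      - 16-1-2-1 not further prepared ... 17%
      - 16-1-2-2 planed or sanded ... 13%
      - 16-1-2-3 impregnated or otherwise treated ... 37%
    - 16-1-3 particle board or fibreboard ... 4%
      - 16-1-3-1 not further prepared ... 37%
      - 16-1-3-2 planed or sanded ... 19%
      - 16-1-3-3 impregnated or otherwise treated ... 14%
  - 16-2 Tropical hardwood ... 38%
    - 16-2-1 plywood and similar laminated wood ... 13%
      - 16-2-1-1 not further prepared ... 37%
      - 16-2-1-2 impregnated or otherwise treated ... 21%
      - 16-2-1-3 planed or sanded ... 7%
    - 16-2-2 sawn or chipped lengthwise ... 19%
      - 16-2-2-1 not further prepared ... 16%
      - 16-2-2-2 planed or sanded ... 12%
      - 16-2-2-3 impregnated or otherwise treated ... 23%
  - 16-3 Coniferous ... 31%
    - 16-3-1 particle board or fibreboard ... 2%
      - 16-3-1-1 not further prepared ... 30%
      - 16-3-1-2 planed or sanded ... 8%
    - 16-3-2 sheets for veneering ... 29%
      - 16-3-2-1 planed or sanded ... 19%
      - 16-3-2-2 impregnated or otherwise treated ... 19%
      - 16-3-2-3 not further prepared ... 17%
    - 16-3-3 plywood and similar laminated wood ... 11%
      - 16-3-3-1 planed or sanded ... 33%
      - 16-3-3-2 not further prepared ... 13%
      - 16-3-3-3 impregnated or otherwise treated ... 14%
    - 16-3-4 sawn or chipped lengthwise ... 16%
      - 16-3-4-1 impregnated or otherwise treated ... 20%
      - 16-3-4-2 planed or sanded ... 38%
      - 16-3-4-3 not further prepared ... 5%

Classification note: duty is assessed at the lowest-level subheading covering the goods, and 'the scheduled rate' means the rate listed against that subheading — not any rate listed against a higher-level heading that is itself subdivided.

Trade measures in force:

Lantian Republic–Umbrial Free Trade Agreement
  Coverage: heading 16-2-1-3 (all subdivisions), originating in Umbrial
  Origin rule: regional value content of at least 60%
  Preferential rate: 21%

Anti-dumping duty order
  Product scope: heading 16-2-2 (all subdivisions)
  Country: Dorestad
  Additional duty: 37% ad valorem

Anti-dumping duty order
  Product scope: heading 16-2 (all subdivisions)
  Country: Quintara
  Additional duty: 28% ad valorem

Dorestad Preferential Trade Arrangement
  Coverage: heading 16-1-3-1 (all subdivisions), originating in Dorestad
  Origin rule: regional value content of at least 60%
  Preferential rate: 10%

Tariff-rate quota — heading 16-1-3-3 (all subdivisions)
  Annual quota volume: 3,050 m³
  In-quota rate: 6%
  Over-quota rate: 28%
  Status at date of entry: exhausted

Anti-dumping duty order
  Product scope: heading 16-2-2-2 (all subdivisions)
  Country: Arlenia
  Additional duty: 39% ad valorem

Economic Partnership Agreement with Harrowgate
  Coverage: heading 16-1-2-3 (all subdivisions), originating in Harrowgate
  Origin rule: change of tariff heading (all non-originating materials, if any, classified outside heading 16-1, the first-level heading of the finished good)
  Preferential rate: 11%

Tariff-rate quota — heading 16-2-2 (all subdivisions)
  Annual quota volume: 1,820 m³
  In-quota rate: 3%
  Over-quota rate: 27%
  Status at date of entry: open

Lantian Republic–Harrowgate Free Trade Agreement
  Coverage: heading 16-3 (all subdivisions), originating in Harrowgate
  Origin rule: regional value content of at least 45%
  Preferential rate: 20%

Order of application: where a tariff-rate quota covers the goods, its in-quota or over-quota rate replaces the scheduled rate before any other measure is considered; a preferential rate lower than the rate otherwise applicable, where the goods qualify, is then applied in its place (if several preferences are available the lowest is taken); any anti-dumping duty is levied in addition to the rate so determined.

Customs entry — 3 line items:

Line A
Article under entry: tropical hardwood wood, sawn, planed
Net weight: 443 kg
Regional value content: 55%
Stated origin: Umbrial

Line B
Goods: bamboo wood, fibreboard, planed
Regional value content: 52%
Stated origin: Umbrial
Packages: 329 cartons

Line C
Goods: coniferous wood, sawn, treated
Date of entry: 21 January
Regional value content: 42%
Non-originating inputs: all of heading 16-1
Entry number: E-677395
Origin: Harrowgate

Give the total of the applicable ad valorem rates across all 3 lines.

Line A: tropical hardwood → 16-2; sawn → 16-2-2; planed → 16-2-2-2. Scheduled 12%. quota on 16-2-2 open → in-quota 3%; Umbrial agreement on 16-2-1-3: 16-2-2-2 not covered. → 3%.
Line B: bamboo → 16-1; fibreboard → 16-1-3; planed → 16-1-3-2. Scheduled 19%. Umbrial agreement on 16-2-1-3: 16-1-3-2 not covered. → 19%.
Line C: coniferous → 16-3; sawn → 16-3-4; treated → 16-3-4-1. Scheduled 20%. Harrowgate agreement on 16-1-2-3: 16-3-4-1 not covered; Harrowgate agreement on 16-3: RVC < 45%. → 20%.
Sum: 3% + 19% + 20% = 42%.

42%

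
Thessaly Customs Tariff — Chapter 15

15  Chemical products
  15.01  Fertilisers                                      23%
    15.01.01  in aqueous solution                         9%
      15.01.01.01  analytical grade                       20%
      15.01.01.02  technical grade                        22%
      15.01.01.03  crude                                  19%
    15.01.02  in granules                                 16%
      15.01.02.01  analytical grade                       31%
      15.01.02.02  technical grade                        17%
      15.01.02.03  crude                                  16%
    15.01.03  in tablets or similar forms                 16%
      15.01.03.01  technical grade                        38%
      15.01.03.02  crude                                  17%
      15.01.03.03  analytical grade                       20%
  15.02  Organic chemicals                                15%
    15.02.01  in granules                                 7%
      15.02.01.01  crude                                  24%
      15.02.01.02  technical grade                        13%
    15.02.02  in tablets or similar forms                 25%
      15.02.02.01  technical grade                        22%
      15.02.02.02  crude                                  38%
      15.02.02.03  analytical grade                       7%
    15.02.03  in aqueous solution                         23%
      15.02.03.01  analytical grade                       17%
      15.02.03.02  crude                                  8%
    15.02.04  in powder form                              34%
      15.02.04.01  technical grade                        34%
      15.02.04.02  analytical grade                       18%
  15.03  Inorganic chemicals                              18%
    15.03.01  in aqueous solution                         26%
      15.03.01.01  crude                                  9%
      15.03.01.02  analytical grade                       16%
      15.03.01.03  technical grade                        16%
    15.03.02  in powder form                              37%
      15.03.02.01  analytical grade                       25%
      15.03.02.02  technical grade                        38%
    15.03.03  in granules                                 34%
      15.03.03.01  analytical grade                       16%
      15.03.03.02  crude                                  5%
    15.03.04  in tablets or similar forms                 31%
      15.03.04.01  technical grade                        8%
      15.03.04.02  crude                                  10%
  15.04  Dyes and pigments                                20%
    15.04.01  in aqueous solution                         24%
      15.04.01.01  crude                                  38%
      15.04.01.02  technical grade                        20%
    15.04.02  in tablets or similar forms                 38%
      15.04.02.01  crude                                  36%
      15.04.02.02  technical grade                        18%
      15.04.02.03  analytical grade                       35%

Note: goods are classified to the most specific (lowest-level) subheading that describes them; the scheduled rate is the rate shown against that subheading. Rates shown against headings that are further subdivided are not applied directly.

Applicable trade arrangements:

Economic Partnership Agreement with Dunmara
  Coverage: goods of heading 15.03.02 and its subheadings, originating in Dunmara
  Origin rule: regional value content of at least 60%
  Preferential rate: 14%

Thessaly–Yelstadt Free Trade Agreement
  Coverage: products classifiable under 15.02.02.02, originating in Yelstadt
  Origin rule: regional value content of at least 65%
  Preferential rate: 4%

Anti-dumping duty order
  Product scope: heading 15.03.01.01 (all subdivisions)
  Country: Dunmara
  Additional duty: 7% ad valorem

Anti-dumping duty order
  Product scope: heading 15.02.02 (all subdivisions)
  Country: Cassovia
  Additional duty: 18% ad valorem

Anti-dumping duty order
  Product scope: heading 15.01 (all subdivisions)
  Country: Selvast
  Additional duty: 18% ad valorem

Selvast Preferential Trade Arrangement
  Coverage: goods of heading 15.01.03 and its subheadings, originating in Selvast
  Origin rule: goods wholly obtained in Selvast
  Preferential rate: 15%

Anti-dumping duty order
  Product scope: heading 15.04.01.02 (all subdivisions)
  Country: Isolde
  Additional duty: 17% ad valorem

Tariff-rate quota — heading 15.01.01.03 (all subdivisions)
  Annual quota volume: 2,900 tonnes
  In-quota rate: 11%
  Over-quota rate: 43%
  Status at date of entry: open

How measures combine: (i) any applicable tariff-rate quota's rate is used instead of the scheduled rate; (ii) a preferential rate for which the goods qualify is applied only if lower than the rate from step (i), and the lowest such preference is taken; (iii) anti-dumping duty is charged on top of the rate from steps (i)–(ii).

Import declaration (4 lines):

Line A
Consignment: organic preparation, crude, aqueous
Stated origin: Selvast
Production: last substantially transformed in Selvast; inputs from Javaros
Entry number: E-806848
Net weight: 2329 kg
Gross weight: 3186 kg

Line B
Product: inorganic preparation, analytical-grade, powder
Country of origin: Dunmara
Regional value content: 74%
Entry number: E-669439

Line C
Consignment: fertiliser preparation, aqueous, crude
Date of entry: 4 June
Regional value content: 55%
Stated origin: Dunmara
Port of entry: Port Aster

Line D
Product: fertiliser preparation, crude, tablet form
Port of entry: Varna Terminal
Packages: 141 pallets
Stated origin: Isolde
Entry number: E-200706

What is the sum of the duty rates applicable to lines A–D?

Line A: organic → 15.02; aqueous → 15.02.03; crude → 15.02.03.02. Scheduled 8%. Selvast agreement on 15.01.03: 15.02.03.02 not covered. → 8%.
Line B: inorganic → 15.03; powder → 15.03.02; analytical-grade → 15.03.02.01. Scheduled 25%. Dunmara agreement on 15.03.02: RVC ≥ 60% → 14% available; preferential 14%. → 14%.
Line C: fertiliser → 15.01; aqueous → 15.01.01; crude → 15.01.01.03. Scheduled 19%. quota on 15.01.01.03 open → in-quota 11%; Dunmara agreement on 15.03.02: 15.01.01.03 not covered. → 11%.
Line D: fertiliser → 15.01; tablet form → 15.01.03; crude → 15.01.03.02. Scheduled 17%. No special measure applies. → 17%.
Sum: 8% + 14% + 11% + 17% = 50%.

50%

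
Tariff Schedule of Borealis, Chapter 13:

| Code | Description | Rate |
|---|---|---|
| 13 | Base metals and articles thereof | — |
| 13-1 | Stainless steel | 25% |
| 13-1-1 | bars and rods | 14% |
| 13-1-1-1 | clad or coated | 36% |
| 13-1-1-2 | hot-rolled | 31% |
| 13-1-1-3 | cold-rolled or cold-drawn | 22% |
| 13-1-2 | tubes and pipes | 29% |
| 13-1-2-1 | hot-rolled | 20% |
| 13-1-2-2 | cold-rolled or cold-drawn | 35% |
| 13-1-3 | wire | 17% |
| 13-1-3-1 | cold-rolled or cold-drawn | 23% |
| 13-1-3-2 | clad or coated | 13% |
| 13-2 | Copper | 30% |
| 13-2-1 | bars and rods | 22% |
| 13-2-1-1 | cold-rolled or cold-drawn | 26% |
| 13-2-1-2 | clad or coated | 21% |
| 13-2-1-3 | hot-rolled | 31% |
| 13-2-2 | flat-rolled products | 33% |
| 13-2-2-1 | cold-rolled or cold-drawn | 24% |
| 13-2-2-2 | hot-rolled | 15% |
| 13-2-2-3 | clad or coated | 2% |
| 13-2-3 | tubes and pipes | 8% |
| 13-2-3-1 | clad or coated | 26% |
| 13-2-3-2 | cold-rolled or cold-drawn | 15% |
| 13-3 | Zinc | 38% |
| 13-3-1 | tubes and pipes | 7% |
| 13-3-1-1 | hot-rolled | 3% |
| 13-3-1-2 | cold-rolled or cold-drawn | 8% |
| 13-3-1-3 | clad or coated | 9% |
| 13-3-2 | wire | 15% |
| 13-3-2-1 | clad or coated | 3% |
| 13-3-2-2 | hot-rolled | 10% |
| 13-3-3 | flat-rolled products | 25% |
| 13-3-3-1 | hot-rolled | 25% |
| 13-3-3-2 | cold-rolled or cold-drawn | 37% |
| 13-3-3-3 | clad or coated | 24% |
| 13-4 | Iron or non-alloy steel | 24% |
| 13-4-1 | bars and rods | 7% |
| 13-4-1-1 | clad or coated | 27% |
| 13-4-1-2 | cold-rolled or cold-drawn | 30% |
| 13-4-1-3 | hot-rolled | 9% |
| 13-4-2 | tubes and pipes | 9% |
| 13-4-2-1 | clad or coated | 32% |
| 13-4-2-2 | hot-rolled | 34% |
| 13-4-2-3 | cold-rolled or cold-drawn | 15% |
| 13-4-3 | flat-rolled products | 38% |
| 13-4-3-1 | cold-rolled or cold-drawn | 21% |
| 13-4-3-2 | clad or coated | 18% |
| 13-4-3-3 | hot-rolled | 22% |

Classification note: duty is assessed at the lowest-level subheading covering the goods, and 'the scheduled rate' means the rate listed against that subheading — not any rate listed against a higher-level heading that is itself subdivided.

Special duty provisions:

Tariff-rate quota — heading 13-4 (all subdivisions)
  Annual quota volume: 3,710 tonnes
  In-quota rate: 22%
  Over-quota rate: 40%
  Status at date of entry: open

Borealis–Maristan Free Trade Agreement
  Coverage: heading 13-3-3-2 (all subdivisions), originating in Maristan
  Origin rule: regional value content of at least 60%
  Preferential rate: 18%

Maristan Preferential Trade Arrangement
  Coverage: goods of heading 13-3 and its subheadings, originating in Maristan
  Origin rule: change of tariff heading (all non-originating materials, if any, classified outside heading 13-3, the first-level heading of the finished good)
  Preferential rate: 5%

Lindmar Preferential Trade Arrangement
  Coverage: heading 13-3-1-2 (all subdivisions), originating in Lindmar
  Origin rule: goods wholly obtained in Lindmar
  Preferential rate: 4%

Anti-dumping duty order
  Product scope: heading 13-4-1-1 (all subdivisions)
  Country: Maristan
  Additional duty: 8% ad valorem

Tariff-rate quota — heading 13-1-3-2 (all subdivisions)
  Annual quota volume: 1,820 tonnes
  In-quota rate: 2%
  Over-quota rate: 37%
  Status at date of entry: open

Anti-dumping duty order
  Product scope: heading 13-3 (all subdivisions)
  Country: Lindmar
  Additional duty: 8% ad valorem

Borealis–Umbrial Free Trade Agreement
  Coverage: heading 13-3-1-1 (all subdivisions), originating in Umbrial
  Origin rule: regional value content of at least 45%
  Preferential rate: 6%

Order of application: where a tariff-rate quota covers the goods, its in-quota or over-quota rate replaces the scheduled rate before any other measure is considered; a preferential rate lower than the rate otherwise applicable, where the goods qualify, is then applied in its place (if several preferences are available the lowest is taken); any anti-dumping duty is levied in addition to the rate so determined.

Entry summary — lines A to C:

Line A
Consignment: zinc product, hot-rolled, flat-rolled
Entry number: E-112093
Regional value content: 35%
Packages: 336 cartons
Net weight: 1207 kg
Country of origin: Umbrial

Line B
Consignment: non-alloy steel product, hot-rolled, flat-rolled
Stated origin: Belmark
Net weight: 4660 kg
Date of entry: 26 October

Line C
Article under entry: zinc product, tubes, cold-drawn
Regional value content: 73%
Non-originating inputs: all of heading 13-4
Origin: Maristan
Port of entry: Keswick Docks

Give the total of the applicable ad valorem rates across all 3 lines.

Line A: zinc → 13-3; flat-rolled → 13-3-3; hot-rolled → 13-3-3-1. Scheduled 25%. Umbrial agreement on 13-3-1-1: 13-3-3-1 not covered. → 25%.
Line B: non-alloy steel → 13-4; flat-rolled → 13-4-3; hot-rolled → 13-4-3-3. Scheduled 22%. quota on 13-4 open → in-quota 22%. → 22%.
Line C: zinc → 13-3; tubes → 13-3-1; cold-drawn → 13-3-1-2. Scheduled 8%. Maristan agreement on 13-3-3-2: 13-3-1-2 not covered; Maristan agreement on 13-3: CTH met → 5% available; preferential 5%. → 5%.
Sum: 25% + 22% + 5% = 52%.

52%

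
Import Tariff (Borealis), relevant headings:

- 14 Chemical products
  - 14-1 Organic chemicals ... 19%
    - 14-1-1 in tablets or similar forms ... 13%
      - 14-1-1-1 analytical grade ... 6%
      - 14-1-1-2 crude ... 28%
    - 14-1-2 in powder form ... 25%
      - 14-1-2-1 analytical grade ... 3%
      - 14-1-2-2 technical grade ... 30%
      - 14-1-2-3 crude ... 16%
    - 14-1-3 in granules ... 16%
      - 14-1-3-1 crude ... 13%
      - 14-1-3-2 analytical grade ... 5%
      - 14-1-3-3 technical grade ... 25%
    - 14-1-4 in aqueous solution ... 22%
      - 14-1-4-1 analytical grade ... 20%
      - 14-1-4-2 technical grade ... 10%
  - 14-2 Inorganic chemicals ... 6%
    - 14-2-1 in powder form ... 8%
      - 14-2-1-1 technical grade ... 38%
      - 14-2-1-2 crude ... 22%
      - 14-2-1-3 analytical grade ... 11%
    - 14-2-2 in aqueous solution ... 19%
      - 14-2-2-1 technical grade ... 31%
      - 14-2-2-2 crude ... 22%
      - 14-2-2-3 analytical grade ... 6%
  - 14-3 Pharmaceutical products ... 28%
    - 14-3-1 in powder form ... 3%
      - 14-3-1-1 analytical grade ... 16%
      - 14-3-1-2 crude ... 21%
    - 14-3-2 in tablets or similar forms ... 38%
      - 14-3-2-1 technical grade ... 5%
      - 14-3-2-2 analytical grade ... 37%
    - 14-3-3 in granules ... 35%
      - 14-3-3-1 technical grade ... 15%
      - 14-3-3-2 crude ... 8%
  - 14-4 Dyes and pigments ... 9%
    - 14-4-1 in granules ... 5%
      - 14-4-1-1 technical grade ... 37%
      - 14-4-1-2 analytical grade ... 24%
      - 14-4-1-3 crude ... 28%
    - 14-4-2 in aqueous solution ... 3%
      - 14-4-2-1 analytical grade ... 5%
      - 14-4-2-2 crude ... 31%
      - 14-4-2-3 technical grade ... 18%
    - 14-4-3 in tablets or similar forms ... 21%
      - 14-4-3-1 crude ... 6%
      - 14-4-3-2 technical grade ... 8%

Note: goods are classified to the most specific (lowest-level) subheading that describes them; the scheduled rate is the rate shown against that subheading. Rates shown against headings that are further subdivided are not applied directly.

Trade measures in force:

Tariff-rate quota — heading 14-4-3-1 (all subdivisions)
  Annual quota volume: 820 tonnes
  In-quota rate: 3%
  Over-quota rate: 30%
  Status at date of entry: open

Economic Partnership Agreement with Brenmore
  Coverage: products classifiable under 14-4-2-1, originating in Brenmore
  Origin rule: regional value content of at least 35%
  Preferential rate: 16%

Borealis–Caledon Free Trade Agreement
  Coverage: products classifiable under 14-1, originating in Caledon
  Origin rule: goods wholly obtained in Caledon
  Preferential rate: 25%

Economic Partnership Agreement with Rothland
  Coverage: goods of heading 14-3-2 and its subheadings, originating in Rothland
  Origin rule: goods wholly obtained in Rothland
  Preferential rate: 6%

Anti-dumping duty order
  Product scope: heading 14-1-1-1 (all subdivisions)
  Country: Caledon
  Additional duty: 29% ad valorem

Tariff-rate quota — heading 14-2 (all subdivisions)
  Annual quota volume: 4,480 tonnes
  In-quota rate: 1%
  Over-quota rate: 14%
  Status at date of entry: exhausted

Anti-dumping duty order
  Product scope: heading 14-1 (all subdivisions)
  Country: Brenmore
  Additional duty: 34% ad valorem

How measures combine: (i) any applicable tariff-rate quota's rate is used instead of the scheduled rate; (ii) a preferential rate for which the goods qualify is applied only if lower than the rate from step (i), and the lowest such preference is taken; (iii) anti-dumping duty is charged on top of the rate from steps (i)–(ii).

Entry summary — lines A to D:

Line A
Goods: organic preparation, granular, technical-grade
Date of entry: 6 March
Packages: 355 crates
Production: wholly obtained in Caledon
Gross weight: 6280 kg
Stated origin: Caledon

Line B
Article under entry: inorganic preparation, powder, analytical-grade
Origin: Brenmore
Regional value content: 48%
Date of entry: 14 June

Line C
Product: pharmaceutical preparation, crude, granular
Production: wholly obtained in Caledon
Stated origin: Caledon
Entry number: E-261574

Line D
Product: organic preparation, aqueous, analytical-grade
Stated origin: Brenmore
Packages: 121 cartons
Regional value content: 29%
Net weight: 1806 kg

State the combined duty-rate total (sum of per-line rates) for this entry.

Line A: organic → 14-1; granular → 14-1-3; technical-grade → 14-1-3-3. Scheduled 25%. Caledon agreement on 14-1: wholly obtained → 25% available; preference 25% not lower than 25% → no reduction. → 25%.
Line B: inorganic → 14-2; powder → 14-2-1; analytical-grade → 14-2-1-3. Scheduled 11%. quota on 14-2 exhausted → over-quota 14%; Brenmore agreement on 14-4-2-1: 14-2-1-3 not covered. → 14%.
Line C: pharmaceutical → 14-3; granular → 14-3-3; crude → 14-3-3-2. Scheduled 8%. Caledon agreement on 14-1: 14-3-3-2 not covered. → 8%.
Line D: organic → 14-1; aqueous → 14-1-4; analytical-grade → 14-1-4-1. Scheduled 20%. Brenmore agreement on 14-4-2-1: 14-1-4-1 not covered; anti-dumping (Brenmore, 14-1): +34%; total 20% + 34% = 54%. → 54%.
Sum: 25% + 14% + 8% + 54% = 101%.

101%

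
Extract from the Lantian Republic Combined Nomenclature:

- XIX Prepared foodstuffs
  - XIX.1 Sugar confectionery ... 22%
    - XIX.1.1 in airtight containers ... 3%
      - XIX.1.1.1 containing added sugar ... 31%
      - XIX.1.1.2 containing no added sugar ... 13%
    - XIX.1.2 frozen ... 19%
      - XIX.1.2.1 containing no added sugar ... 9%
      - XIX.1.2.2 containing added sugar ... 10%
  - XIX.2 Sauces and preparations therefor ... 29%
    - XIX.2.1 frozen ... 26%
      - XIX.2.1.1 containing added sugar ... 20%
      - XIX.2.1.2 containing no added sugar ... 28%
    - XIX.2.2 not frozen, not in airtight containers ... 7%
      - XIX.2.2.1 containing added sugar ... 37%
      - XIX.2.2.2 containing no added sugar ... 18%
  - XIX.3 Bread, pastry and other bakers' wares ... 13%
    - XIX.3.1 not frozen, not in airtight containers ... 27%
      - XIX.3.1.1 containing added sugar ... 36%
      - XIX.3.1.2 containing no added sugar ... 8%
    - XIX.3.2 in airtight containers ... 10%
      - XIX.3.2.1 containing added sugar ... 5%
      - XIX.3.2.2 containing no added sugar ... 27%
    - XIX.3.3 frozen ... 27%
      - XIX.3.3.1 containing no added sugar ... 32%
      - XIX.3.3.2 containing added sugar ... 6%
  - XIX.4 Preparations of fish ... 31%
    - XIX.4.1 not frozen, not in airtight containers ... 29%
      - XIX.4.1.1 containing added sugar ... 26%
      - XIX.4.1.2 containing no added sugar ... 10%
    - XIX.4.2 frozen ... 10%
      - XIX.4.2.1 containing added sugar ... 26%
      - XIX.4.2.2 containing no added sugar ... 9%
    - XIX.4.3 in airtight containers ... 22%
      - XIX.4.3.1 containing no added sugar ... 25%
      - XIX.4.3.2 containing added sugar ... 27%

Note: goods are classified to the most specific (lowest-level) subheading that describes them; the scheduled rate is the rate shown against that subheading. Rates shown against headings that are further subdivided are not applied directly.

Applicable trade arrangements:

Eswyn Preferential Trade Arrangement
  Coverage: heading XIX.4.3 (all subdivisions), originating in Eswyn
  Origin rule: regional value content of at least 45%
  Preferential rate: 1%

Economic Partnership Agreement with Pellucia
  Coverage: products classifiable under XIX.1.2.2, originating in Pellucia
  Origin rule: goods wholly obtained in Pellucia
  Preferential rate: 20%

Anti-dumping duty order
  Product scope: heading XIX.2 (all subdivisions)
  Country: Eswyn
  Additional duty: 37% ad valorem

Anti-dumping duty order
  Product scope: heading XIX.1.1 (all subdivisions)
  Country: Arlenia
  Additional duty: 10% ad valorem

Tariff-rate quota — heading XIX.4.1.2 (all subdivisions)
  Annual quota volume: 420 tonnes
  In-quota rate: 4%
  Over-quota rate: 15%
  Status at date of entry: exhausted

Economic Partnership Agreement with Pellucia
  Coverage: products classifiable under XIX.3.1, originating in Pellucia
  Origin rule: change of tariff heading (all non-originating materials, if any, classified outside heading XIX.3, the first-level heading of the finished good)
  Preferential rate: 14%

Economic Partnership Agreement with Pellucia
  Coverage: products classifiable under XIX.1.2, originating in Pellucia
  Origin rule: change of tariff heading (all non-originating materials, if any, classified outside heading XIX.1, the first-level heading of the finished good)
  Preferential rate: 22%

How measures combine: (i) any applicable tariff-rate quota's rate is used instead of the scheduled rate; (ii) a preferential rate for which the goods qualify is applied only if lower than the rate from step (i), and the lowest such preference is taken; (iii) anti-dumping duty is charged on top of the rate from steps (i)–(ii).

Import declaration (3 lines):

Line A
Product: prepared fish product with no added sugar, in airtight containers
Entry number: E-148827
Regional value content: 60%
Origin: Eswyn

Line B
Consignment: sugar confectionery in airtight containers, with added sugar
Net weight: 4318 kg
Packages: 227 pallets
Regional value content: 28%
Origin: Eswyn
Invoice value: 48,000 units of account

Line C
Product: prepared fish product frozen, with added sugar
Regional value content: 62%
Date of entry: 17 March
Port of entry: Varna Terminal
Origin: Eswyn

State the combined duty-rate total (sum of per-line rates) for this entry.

58%

Line A: prepared fish product → XIX.4; in airtight containers → XIX.4.3; with no added sugar → XIX.4.3.1. Scheduled 25%. Eswyn agreement on XIX.4.3: RVC ≥ 45% → 1% available; preferential 1%. → 1%.
Line B: sugar confectionery → XIX.1; in airtight containers → XIX.1.1; with added sugar → XIX.1.1.1. Scheduled 31%. Eswyn agreement on XIX.4.3: XIX.1.1.1 not covered. → 31%.
Line C: prepared fish product → XIX.4; frozen → XIX.4.2; with added sugar → XIX.4.2.1. Scheduled 26%. Eswyn agreement on XIX.4.3: XIX.4.2.1 not covered. → 26%.
Sum: 1% + 31% + 26% = 58%.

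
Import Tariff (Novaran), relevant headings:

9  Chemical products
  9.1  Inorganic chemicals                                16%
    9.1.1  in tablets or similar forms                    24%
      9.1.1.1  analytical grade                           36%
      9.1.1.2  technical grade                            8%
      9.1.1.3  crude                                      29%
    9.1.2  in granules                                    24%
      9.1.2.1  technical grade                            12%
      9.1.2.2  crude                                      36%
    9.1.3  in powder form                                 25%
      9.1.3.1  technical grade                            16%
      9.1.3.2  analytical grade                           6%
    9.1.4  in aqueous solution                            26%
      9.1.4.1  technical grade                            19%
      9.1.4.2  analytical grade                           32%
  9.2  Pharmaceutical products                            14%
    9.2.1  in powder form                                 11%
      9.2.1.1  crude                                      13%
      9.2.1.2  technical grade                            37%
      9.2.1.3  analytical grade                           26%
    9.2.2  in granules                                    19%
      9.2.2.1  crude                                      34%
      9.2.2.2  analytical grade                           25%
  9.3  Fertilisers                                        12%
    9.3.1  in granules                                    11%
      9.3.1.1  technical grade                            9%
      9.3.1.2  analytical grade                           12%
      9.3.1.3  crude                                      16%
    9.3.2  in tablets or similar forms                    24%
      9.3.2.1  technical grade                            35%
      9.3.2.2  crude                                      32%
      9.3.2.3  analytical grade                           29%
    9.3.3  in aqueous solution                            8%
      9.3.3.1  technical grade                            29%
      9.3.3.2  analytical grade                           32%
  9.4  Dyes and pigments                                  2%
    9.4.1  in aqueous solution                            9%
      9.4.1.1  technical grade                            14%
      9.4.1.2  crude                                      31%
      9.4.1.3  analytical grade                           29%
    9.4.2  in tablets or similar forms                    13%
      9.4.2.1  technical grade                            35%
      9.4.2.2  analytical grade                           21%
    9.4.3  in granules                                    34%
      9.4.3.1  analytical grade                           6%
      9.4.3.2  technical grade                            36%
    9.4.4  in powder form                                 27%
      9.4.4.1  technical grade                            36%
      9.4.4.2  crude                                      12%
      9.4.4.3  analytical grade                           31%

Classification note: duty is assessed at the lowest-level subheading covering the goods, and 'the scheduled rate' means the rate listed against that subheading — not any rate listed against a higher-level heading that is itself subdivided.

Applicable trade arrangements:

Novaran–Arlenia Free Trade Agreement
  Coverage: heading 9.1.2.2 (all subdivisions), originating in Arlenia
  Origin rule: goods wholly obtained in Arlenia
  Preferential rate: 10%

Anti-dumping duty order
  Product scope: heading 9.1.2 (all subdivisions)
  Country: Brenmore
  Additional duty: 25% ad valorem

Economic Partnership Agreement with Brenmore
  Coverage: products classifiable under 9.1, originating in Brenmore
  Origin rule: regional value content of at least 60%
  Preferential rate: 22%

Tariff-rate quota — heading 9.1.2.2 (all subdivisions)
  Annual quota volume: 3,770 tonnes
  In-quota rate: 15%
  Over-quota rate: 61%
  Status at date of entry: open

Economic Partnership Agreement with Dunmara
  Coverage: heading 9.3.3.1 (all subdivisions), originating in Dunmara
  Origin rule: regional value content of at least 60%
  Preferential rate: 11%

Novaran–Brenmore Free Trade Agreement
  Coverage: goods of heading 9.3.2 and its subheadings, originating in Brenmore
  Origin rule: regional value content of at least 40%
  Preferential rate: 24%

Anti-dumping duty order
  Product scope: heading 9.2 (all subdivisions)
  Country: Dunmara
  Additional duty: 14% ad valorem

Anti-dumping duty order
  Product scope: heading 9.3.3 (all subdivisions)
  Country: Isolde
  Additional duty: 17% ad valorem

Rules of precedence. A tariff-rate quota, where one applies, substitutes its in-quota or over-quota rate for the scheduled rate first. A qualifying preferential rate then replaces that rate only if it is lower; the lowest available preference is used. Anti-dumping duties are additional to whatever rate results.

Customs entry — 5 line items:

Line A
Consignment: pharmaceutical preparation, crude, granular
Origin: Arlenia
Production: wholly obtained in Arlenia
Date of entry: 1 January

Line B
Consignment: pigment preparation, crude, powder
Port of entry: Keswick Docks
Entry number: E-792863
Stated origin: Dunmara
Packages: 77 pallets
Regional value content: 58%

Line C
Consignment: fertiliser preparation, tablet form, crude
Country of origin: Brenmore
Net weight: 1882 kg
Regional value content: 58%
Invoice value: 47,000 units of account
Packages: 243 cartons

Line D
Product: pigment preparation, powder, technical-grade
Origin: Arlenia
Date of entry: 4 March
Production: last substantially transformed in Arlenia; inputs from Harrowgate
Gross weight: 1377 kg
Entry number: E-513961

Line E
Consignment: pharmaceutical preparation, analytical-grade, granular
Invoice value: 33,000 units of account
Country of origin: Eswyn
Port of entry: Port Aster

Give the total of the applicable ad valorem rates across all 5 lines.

131%

Line A: pharmaceutical → 9.2; granular → 9.2.2; crude → 9.2.2.1. Scheduled 34%. Arlenia agreement on 9.1.2.2: 9.2.2.1 not covered. → 34%.
Line B: pigment → 9.4; powder → 9.4.4; crude → 9.4.4.2. Scheduled 12%. Dunmara agreement on 9.3.3.1: 9.4.4.2 not covered. → 12%.
Line C: fertiliser → 9.3; tablet form → 9.3.2; crude → 9.3.2.2. Scheduled 32%. Brenmore agreement on 9.1: 9.3.2.2 not covered; Brenmore agreement on 9.3.2: RVC ≥ 40% → 24% available; preferential 24%. → 24%.
Line D: pigment → 9.4; powder → 9.4.4; technical-grade → 9.4.4.1. Scheduled 36%. Arlenia agreement on 9.1.2.2: 9.4.4.1 not covered. → 36%.
Line E: pharmaceutical → 9.2; granular → 9.2.2; analytical-grade → 9.2.2.2. Scheduled 25%. No special measure applies. → 25%.
Sum: 34% + 12% + 24% + 36% + 25% = 131%.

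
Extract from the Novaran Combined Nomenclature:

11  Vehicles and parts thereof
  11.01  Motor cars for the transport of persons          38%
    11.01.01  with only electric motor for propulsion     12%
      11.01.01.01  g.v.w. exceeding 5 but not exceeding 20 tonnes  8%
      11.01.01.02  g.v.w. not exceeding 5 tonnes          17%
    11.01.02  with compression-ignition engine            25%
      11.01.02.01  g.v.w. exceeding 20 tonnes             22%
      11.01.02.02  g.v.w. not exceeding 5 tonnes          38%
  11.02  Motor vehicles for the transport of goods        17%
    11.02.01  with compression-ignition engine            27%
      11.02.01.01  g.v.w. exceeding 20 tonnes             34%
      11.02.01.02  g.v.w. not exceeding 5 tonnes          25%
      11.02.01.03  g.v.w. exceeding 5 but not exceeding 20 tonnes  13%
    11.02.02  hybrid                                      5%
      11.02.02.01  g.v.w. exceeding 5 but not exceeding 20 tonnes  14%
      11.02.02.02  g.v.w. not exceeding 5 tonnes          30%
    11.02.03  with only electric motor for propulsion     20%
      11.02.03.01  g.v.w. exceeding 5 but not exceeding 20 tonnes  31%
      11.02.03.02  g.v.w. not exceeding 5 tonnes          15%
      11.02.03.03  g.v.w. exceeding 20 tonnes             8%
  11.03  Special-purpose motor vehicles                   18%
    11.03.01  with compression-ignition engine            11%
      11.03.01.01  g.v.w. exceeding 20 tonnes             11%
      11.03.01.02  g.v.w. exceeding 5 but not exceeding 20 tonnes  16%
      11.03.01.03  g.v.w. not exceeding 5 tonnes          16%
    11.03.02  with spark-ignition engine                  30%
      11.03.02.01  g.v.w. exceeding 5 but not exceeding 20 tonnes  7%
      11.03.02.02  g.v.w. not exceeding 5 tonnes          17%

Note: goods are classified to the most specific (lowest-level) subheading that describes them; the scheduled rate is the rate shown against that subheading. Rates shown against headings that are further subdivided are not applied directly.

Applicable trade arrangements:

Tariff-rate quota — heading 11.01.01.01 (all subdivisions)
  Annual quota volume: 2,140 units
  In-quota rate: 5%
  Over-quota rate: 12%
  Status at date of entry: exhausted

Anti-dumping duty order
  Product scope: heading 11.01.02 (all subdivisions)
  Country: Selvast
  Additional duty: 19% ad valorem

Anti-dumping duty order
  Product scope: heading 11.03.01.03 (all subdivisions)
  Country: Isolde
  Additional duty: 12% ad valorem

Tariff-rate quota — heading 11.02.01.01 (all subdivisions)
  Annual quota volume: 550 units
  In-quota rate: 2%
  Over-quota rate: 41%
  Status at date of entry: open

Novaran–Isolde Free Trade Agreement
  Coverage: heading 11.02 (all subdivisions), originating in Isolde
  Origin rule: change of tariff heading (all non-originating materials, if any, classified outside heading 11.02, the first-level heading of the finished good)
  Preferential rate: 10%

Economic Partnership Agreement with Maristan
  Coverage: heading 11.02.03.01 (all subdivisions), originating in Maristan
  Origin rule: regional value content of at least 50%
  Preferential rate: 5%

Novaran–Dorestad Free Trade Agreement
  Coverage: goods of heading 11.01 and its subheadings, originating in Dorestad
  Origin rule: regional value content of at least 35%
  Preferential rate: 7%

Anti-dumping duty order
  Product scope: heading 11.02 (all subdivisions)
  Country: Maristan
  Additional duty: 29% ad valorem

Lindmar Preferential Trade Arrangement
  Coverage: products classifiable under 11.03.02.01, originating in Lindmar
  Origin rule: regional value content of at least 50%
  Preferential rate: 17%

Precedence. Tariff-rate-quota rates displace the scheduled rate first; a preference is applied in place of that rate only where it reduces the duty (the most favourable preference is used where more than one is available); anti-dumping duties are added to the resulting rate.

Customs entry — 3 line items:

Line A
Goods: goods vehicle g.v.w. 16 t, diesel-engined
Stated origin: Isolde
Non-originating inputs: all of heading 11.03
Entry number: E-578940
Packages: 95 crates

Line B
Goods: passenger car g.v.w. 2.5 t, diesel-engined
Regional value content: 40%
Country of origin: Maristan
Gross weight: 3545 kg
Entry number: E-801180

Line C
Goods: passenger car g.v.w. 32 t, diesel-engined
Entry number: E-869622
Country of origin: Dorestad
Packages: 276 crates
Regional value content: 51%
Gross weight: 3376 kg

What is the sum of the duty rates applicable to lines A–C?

Line A: goods vehicle → 11.02; diesel-engined → 11.02.01; g.v.w. 16 t → 11.02.01.03. Scheduled 13%. Isolde agreement on 11.02: CTH met → 10% available; preferential 10%. → 10%.
Line B: passenger car → 11.01; diesel-engined → 11.01.02; g.v.w. 2.5 t → 11.01.02.02. Scheduled 38%. Maristan agreement on 11.02.03.01: 11.01.02.02 not covered. → 38%.
Line C: passenger car → 11.01; diesel-engined → 11.01.02; g.v.w. 32 t → 11.01.02.01. Scheduled 22%. Dorestad agreement on 11.01: RVC ≥ 35% → 7% available; preferential 7%. → 7%.
Sum: 10% + 38% + 7% = 55%.

55%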